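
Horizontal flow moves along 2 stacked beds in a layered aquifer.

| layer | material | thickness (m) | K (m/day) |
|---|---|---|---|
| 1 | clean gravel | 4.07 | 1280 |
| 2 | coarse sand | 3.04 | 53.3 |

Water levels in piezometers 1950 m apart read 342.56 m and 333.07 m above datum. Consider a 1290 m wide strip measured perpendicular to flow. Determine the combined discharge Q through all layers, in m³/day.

Flow is parallel to layering, so each bed carries its own Darcy discharge and the transmissivities add.
Σ(K_i·b_i) = 1280×4.07 + 53.3×3.04 = 5372 m²/day.
Hydraulic gradient i = (342.56 − 333.07) / 1950 = 9.49 / 1950 = 0.004867.
Q = Σ(K_i·b_i) · W · i = 5372 × 1290 × 0.004867 = 33723 m³/day.

33700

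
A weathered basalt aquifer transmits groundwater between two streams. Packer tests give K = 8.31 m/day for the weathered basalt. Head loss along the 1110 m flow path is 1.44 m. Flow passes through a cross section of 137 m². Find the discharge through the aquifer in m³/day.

Hydraulic gradient i = Δh / L = 1.44 / 1110 = 0.001297.
Darcy's law: Q = K · A · i = 8.310 × 137.0 × 0.001297 = 1.477 m³/day.

1.48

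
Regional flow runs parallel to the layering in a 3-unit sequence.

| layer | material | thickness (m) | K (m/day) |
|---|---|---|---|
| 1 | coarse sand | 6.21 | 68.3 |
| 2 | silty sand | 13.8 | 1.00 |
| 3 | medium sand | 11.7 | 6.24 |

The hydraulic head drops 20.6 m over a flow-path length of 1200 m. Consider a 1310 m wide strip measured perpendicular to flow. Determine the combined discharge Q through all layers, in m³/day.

11500

Flow is parallel to layering, so each bed carries its own Darcy discharge and the transmissivities add.
Σ(K_i·b_i) = 68.3×6.21 + 1.00×13.8 + 6.24×11.7 = 511.0 m²/day.
Hydraulic gradient i = Δh / L = 20.6 / 1200 = 0.01717.
Q = Σ(K_i·b_i) · W · i = 511.0 × 1310 × 0.01717 = 11490 m³/day.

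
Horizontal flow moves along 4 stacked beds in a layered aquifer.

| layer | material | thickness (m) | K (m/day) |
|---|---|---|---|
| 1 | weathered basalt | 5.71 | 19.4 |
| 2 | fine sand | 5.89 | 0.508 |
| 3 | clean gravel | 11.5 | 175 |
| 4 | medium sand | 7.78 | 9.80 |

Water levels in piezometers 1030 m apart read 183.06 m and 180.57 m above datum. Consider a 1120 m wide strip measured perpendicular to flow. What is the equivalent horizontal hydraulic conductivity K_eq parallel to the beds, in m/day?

Flow is parallel to layering, so each bed carries its own Darcy discharge and the transmissivities add.
Σ(K_i·b_i) = 19.4×5.71 + 0.508×5.89 + 175×11.5 + 9.80×7.78 = 2203 m²/day.
Total thickness b = 30.88 m, so K_eq = Σ(K_i·b_i)/b = 71.32 m/day.

71.3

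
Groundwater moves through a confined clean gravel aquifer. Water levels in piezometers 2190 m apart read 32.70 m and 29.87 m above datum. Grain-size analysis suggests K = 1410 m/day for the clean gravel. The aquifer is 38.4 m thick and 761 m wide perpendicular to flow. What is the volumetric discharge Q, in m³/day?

Cross-sectional area A = 761 × 38.4 = 29222 m².
Hydraulic gradient i = (32.70 − 29.87) / 2190 = 2.83 / 2190 = 0.001292.
Darcy's law: Q = K · A · i = 1410 × 29222 × 0.001292 = 53245 m³/day.

53200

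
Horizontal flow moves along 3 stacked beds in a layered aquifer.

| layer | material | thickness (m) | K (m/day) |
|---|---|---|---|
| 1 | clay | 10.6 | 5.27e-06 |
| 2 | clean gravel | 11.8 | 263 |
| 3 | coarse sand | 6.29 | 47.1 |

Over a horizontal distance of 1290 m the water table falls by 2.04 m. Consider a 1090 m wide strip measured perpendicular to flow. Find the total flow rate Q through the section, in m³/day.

5860

Flow is parallel to layering, so each bed carries its own Darcy discharge and the transmissivities add.
Σ(K_i·b_i) = 5.27e-06×10.6 + 263×11.8 + 47.1×6.29 = 3400 m²/day.
Hydraulic gradient i = Δh / L = 2.04 / 1290 = 0.001581.
Q = Σ(K_i·b_i) · W · i = 3400 × 1090 × 0.001581 = 5860 m³/day.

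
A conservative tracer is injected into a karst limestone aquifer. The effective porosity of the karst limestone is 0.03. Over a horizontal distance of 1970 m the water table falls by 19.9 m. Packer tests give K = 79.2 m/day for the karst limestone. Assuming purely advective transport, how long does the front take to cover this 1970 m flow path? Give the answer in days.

Hydraulic gradient i = Δh / L = 19.9 / 1970 = 0.01010.
Darcy flux q = K · i = 79.20 × 0.01010 = 0.8000 m/day.
Seepage velocity v = q / n_e = 0.8000 / 0.03 = 26.67 m/day.
Travel time t = L / v = 1970 / 26.67 = 73.87 days.

73.9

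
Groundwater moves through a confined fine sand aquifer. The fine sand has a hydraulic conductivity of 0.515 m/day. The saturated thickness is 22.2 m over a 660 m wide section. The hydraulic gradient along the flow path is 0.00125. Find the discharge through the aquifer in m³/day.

Cross-sectional area A = 660 × 22.2 = 14652 m².
Hydraulic gradient i = 0.00125.
Darcy's law: Q = K · A · i = 0.5150 × 14652 × 0.001250 = 9.432 m³/day.

9.43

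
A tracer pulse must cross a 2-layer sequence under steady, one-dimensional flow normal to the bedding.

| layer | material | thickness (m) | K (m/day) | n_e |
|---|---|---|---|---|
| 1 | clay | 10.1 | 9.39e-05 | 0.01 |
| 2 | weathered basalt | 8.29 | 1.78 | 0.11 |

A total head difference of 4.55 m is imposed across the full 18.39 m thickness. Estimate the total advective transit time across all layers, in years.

With flow normal to the layers, continuity requires the same specific discharge q through every layer.
Σ(b_i/K_i) = 10.1/9.39e-05 + 8.29/1.78 = 1.076e+05 d.
q = Δh / Σ(b_i/K_i) = 4.55 / 1.076e+05 = 4.230e-05 m/day.
In each layer the seepage velocity is v_i = q/n_i, so the layer transit time is t_i = b_i·n_i / q:
  layer 1 (clay): t_1 = 10.1 × 0.01 / 4.230e-05 = 2388 d
  layer 2 (weathered basalt): t_2 = 8.29 × 0.11 / 4.230e-05 = 21558 d
Total t = Σ t_i = 23946 days = 65.56 years.

65.6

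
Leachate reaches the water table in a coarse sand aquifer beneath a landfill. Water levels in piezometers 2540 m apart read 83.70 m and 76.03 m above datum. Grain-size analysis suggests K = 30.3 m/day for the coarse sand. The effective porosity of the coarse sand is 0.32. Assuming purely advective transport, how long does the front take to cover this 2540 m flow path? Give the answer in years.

Hydraulic gradient i = (83.70 − 76.03) / 2540 = 7.67 / 2540 = 0.003020.
Darcy flux q = K · i = 30.30 × 0.003020 = 0.09150 m/day.
Seepage velocity v = q / n_e = 0.09150 / 0.32 = 0.2859 m/day.
Travel time t = L / v = 2540 / 0.2859 = 8883 days = 24.32 years.

24.3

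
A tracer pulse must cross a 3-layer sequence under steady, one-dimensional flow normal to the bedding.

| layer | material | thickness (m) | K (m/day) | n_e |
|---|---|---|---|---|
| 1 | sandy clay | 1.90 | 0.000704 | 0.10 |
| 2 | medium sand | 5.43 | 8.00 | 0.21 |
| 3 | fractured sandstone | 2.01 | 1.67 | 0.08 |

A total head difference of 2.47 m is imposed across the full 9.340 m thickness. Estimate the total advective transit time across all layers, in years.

With flow normal to the layers, continuity requires the same specific discharge q through every layer.
Σ(b_i/K_i) = 1.90/0.000704 + 5.43/8.00 + 2.01/1.67 = 2701 d.
q = Δh / Σ(b_i/K_i) = 2.47 / 2701 = 0.0009146 m/day.
In each layer the seepage velocity is v_i = q/n_i, so the layer transit time is t_i = b_i·n_i / q:
  layer 1 (sandy clay): t_1 = 1.90 × 0.10 / 0.0009146 = 207.7 d
  layer 2 (medium sand): t_2 = 5.43 × 0.21 / 0.0009146 = 1247 d
  layer 3 (fractured sandstone): t_3 = 2.01 × 0.08 / 0.0009146 = 175.8 d
Total t = Σ t_i = 1630 days = 4.464 years.

4.46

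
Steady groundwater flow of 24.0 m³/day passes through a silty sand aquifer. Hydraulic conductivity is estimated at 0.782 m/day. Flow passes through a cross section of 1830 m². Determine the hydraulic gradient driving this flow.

0.0168

From Q = K·A·i, i = Q / (K·A) = 24.0 / (0.7820 × 1830) = 0.01677.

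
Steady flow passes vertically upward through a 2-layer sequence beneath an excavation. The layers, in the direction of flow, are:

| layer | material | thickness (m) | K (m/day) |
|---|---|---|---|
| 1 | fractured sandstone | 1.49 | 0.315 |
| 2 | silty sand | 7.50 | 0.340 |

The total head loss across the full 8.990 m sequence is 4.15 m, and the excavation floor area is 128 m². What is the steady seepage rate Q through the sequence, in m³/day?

Flow is perpendicular to layering, so the layers act in series and the equivalent K is the thickness-weighted harmonic mean.
Total thickness L = 1.49 + 7.50 = 8.990 m.
Σ(b_i/K_i) = 1.49/0.315 + 7.50/0.340 = 26.79 d.
K_eq = L / Σ(b_i/K_i) = 8.990 / 26.79 = 0.3356 m/day.
Q = K_eq · A · (Δh/L) = 0.3356 × 128 × (4.15/8.990) = 19.83 m³/day.

19.8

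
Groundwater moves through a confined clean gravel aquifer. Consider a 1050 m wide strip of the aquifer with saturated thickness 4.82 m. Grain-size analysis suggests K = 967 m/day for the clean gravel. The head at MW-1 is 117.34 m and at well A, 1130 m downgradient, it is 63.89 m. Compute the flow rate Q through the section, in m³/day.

Cross-sectional area A = 1050 × 4.82 = 5061 m².
Hydraulic gradient i = (117.34 − 63.89) / 1130 = 53.45 / 1130 = 0.04730.
Darcy's law: Q = K · A · i = 967.0 × 5061 × 0.04730 = 2.315e+05 m³/day.

231000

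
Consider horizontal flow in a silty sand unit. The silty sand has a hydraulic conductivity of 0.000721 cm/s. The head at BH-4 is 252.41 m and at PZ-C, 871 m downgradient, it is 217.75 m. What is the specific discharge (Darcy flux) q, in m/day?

0.0248

Convert K: 0.000721 cm/s × 864 = 0.6229 m/day.
Hydraulic gradient i = (252.41 − 217.75) / 871 = 34.66 / 871 = 0.03979.
Specific discharge q = K · i = 0.6229 × 0.03979 = 0.02479 m/day.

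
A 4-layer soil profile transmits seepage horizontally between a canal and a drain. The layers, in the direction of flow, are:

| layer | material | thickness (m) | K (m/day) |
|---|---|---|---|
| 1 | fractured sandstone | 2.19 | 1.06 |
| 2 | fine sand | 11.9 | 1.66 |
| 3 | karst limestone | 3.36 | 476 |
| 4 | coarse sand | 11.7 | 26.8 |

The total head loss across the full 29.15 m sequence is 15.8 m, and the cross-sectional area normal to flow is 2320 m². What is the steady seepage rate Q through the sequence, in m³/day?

Flow is perpendicular to layering, so the layers act in series and the equivalent K is the thickness-weighted harmonic mean.
Total thickness L = 2.19 + 11.9 + 3.36 + 11.7 = 29.15 m.
Σ(b_i/K_i) = 2.19/1.06 + 11.9/1.66 + 3.36/476 + 11.7/26.8 = 9.678 d.
K_eq = L / Σ(b_i/K_i) = 29.15 / 9.678 = 3.012 m/day.
Q = K_eq · A · (Δh/L) = 3.012 × 2320 × (15.8/29.15) = 3787 m³/day.

3790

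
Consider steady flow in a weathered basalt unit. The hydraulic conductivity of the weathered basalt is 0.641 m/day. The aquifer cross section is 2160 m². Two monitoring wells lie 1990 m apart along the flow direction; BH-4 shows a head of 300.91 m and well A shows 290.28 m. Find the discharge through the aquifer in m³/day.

Hydraulic gradient i = (300.91 − 290.28) / 1990 = 10.63 / 1990 = 0.005342.
Darcy's law: Q = K · A · i = 0.6410 × 2160 × 0.005342 = 7.396 m³/day.

7.40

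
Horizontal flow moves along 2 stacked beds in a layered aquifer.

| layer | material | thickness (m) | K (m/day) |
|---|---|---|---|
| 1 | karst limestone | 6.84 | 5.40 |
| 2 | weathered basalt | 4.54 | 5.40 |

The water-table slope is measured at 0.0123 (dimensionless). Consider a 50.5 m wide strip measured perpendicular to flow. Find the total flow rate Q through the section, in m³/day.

38.2

Flow is parallel to layering, so each bed carries its own Darcy discharge and the transmissivities add.
Σ(K_i·b_i) = 5.40×6.84 + 5.40×4.54 = 61.45 m²/day.
Hydraulic gradient i = 0.0123.
Q = Σ(K_i·b_i) · W · i = 61.45 × 50.5 × 0.01230 = 38.17 m³/day.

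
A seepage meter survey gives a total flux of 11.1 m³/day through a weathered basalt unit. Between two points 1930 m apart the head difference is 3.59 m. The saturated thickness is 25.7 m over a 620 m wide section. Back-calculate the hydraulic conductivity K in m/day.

0.375

Cross-sectional area A = 620 × 25.7 = 15934 m².
Hydraulic gradient i = Δh / L = 3.59 / 1930 = 0.001860.
From Q = K·A·i, K = Q / (A·i) = 11.1 / (15934 × 0.001860) = 0.3745 m/day.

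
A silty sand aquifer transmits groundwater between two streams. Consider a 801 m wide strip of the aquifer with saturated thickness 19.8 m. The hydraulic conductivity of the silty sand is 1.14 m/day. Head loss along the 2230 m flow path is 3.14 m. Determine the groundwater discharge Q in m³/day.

Cross-sectional area A = 801 × 19.8 = 15860 m².
Hydraulic gradient i = Δh / L = 3.14 / 2230 = 0.001408.
Darcy's law: Q = K · A · i = 1.140 × 15860 × 0.001408 = 25.46 m³/day.

25.5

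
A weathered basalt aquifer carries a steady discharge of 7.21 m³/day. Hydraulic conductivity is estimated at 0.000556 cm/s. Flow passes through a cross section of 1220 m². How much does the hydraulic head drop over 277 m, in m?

3.41

Convert K: 0.000556 cm/s × 864 = 0.4804 m/day.
From Q = K·A·i, i = Q / (K·A) = 7.21 / (0.4804 × 1220) = 0.01230.
Head loss Δh = i · L = 0.01230 × 277 = 3.408 m.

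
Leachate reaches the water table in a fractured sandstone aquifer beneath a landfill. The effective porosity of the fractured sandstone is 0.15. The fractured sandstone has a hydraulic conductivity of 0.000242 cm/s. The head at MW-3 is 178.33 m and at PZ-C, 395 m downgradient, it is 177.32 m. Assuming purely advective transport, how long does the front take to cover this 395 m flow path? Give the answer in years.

Convert K: 0.000242 cm/s × 864 = 0.2091 m/day.
Hydraulic gradient i = (178.33 − 177.32) / 395 = 1.01 / 395 = 0.002557.
Darcy flux q = K · i = 0.2091 × 0.002557 = 0.0005346 m/day.
Seepage velocity v = q / n_e = 0.0005346 / 0.15 = 0.003564 m/day.
Travel time t = L / v = 395 / 0.003564 = 1.108e+05 days = 303.4 years.

303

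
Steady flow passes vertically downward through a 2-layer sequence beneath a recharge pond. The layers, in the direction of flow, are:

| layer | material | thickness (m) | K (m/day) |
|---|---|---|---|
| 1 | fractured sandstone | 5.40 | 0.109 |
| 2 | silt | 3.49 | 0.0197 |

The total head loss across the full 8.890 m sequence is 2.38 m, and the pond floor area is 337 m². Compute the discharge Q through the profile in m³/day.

3.54

Flow is perpendicular to layering, so the layers act in series and the equivalent K is the thickness-weighted harmonic mean.
Total thickness L = 5.40 + 3.49 = 8.890 m.
Σ(b_i/K_i) = 5.40/0.109 + 3.49/0.0197 = 226.7 d.
K_eq = L / Σ(b_i/K_i) = 8.890 / 226.7 = 0.03922 m/day.
Q = K_eq · A · (Δh/L) = 0.03922 × 337 × (2.38/8.890) = 3.538 m³/day.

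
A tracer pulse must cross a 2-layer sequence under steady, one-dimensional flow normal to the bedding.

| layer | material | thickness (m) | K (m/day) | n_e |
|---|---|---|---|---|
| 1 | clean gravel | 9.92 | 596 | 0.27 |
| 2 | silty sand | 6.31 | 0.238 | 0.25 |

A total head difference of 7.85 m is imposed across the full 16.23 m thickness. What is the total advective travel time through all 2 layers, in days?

14.4

With flow normal to the layers, continuity requires the same specific discharge q through every layer.
Σ(b_i/K_i) = 9.92/596 + 6.31/0.238 = 26.53 d.
q = Δh / Σ(b_i/K_i) = 7.85 / 26.53 = 0.2959 m/day.
In each layer the seepage velocity is v_i = q/n_i, so the layer transit time is t_i = b_i·n_i / q:
  layer 1 (clean gravel): t_1 = 9.92 × 0.27 / 0.2959 = 9.052 d
  layer 2 (silty sand): t_2 = 6.31 × 0.25 / 0.2959 = 5.331 d
Total t = Σ t_i = 14.38 days.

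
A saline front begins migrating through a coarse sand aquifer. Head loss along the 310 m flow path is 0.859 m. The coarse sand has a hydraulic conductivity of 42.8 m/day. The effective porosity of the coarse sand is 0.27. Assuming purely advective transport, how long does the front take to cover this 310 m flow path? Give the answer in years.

1.93

Hydraulic gradient i = Δh / L = 0.859 / 310 = 0.002771.
Darcy flux q = K · i = 42.80 × 0.002771 = 0.1186 m/day.
Seepage velocity v = q / n_e = 0.1186 / 0.27 = 0.4392 m/day.
Travel time t = L / v = 310 / 0.4392 = 705.7 days = 1.932 years.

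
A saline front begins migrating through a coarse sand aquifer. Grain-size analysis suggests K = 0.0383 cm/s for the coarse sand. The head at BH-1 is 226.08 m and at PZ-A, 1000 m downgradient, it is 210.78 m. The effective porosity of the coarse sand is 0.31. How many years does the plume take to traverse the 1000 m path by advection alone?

Convert K: 0.0383 cm/s × 864 = 33.09 m/day.
Hydraulic gradient i = (226.08 − 210.78) / 1000 = 15.3 / 1000 = 0.01530.
Darcy flux q = K · i = 33.09 × 0.01530 = 0.5063 m/day.
Seepage velocity v = q / n_e = 0.5063 / 0.31 = 1.633 m/day.
Travel time t = L / v = 1000 / 1.633 = 612.3 days = 1.676 years.

1.68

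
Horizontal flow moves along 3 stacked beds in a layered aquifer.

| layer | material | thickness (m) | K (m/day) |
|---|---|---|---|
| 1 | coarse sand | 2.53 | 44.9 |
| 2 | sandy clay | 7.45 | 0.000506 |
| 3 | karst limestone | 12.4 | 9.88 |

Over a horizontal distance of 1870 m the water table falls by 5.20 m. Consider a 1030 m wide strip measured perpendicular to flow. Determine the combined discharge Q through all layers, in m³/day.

Flow is parallel to layering, so each bed carries its own Darcy discharge and the transmissivities add.
Σ(K_i·b_i) = 44.9×2.53 + 0.000506×7.45 + 9.88×12.4 = 236.1 m²/day.
Hydraulic gradient i = Δh / L = 5.20 / 1870 = 0.002781.
Q = Σ(K_i·b_i) · W · i = 236.1 × 1030 × 0.002781 = 676.3 m³/day.

676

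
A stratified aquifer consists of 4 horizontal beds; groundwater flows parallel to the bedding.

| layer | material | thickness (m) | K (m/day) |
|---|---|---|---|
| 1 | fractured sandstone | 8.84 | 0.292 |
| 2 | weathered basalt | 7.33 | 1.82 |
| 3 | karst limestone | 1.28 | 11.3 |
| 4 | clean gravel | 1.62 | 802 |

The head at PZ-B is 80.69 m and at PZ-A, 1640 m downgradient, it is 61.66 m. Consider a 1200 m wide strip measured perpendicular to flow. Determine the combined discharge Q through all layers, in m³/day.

Flow is parallel to layering, so each bed carries its own Darcy discharge and the transmissivities add.
Σ(K_i·b_i) = 0.292×8.84 + 1.82×7.33 + 11.3×1.28 + 802×1.62 = 1330 m²/day.
Hydraulic gradient i = (80.69 − 61.66) / 1640 = 19.03 / 1640 = 0.01160.
Q = Σ(K_i·b_i) · W · i = 1330 × 1200 × 0.01160 = 18514 m³/day.

18500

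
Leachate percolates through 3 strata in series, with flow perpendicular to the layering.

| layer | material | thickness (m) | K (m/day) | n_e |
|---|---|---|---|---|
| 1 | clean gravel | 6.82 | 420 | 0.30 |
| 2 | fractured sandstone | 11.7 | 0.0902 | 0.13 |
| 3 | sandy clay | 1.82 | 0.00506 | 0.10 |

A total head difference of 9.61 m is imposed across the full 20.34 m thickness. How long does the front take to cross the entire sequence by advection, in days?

With flow normal to the layers, continuity requires the same specific discharge q through every layer.
Σ(b_i/K_i) = 6.82/420 + 11.7/0.0902 + 1.82/0.00506 = 489.4 d.
q = Δh / Σ(b_i/K_i) = 9.61 / 489.4 = 0.01964 m/day.
In each layer the seepage velocity is v_i = q/n_i, so the layer transit time is t_i = b_i·n_i / q:
  layer 1 (clean gravel): t_1 = 6.82 × 0.30 / 0.01964 = 104.2 d
  layer 2 (fractured sandstone): t_2 = 11.7 × 0.13 / 0.01964 = 77.46 d
  layer 3 (sandy clay): t_3 = 1.82 × 0.10 / 0.01964 = 9.269 d
Total t = Σ t_i = 190.9 days.

191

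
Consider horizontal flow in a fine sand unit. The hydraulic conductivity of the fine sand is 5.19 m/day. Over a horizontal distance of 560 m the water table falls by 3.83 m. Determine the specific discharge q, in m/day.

Hydraulic gradient i = Δh / L = 3.83 / 560 = 0.006839.
Specific discharge q = K · i = 5.190 × 0.006839 = 0.03550 m/day.

0.0355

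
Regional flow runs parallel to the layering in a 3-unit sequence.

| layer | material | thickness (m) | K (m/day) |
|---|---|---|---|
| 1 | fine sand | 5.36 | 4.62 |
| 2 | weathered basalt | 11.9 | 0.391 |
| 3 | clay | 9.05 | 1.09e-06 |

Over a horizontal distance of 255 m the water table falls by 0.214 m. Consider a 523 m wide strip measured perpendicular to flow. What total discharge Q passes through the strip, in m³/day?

Flow is parallel to layering, so each bed carries its own Darcy discharge and the transmissivities add.
Σ(K_i·b_i) = 4.62×5.36 + 0.391×11.9 + 1.09e-06×9.05 = 29.42 m²/day.
Hydraulic gradient i = Δh / L = 0.214 / 255 = 0.0008392.
Q = Σ(K_i·b_i) · W · i = 29.42 × 523 × 0.0008392 = 12.91 m³/day.

12.9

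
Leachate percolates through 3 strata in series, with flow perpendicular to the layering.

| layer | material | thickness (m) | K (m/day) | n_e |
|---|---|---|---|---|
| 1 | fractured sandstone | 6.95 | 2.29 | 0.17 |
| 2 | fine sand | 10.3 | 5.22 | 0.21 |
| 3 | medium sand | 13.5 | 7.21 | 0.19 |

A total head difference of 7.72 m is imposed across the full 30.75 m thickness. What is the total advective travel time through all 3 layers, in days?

5.27

With flow normal to the layers, continuity requires the same specific discharge q through every layer.
Σ(b_i/K_i) = 6.95/2.29 + 10.3/5.22 + 13.5/7.21 = 6.881 d.
q = Δh / Σ(b_i/K_i) = 7.72 / 6.881 = 1.122 m/day.
In each layer the seepage velocity is v_i = q/n_i, so the layer transit time is t_i = b_i·n_i / q:
  layer 1 (fractured sandstone): t_1 = 6.95 × 0.17 / 1.122 = 1.053 d
  layer 2 (fine sand): t_2 = 10.3 × 0.21 / 1.122 = 1.928 d
  layer 3 (medium sand): t_3 = 13.5 × 0.19 / 1.122 = 2.286 d
Total t = Σ t_i = 5.267 days.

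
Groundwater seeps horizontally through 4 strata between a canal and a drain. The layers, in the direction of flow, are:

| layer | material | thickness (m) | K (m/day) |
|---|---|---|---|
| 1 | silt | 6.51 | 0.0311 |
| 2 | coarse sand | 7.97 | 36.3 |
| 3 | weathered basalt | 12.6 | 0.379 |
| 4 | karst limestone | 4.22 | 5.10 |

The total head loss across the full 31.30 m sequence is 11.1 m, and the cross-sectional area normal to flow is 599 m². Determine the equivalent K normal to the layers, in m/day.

0.128

Flow is perpendicular to layering, so the layers act in series and the equivalent K is the thickness-weighted harmonic mean.
Total thickness L = 6.51 + 7.97 + 12.6 + 4.22 = 31.30 m.
Σ(b_i/K_i) = 6.51/0.0311 + 7.97/36.3 + 12.6/0.379 + 4.22/5.10 = 243.6 d.
K_eq = L / Σ(b_i/K_i) = 31.30 / 243.6 = 0.1285 m/day.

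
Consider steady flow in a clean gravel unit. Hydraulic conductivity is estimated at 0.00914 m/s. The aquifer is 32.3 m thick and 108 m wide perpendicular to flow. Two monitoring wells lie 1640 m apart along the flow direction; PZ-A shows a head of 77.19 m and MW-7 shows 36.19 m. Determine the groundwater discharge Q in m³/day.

68900

Convert K: 0.00914 m/s × 86400 = 789.7 m/day.
Cross-sectional area A = 108 × 32.3 = 3488 m².
Hydraulic gradient i = (77.19 − 36.19) / 1640 = 41 / 1640 = 0.02500.
Darcy's law: Q = K · A · i = 789.7 × 3488 × 0.02500 = 68869 m³/day.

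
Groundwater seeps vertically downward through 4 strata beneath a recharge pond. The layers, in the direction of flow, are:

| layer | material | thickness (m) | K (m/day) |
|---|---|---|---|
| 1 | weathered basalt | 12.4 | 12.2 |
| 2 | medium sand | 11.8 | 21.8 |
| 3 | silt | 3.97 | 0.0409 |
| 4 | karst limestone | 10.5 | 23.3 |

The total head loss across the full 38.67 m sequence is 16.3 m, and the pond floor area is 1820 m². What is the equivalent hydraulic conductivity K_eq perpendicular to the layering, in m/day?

0.390

Flow is perpendicular to layering, so the layers act in series and the equivalent K is the thickness-weighted harmonic mean.
Total thickness L = 12.4 + 11.8 + 3.97 + 10.5 = 38.67 m.
Σ(b_i/K_i) = 12.4/12.2 + 11.8/21.8 + 3.97/0.0409 + 10.5/23.3 = 99.07 d.
K_eq = L / Σ(b_i/K_i) = 38.67 / 99.07 = 0.3903 m/day.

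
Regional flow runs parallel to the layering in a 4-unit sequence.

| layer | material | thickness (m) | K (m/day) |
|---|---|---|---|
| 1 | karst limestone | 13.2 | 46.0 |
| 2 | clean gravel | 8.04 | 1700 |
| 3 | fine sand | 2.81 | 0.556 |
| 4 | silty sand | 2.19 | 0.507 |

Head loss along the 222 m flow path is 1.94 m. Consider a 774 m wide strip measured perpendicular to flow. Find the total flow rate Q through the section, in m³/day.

Flow is parallel to layering, so each bed carries its own Darcy discharge and the transmissivities add.
Σ(K_i·b_i) = 46.0×13.2 + 1700×8.04 + 0.556×2.81 + 0.507×2.19 = 14278 m²/day.
Hydraulic gradient i = Δh / L = 1.94 / 222 = 0.008739.
Q = Σ(K_i·b_i) · W · i = 14278 × 774 × 0.008739 = 96572 m³/day.

96600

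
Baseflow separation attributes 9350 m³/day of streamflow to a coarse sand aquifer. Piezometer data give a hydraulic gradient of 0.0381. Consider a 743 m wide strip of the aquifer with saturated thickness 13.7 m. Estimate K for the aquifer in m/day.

Cross-sectional area A = 743 × 13.7 = 10179 m².
Hydraulic gradient i = 0.0381.
From Q = K·A·i, K = Q / (A·i) = 9350 / (10179 × 0.03810) = 24.11 m/day.

24.1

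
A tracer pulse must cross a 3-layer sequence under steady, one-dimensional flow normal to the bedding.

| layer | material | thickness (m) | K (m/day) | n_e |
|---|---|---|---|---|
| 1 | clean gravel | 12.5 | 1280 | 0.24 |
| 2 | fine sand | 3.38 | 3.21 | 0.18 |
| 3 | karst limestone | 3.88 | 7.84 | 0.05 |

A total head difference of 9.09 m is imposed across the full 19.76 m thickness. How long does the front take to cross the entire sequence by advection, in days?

With flow normal to the layers, continuity requires the same specific discharge q through every layer.
Σ(b_i/K_i) = 12.5/1280 + 3.38/3.21 + 3.88/7.84 = 1.558 d.
q = Δh / Σ(b_i/K_i) = 9.09 / 1.558 = 5.836 m/day.
In each layer the seepage velocity is v_i = q/n_i, so the layer transit time is t_i = b_i·n_i / q:
  layer 1 (clean gravel): t_1 = 12.5 × 0.24 / 5.836 = 0.5141 d
  layer 2 (fine sand): t_2 = 3.38 × 0.18 / 5.836 = 0.1043 d
  layer 3 (karst limestone): t_3 = 3.88 × 0.05 / 5.836 = 0.03324 d
Total t = Σ t_i = 0.6516 days.

0.652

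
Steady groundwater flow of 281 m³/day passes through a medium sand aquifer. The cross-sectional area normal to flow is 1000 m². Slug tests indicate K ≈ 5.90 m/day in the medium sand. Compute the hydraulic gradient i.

From Q = K·A·i, i = Q / (K·A) = 281 / (5.900 × 1000) = 0.04763.

0.0476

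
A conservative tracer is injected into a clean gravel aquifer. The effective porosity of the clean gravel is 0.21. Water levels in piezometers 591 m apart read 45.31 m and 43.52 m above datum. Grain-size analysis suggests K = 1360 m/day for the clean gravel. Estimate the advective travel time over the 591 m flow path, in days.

30.1

Hydraulic gradient i = (45.31 − 43.52) / 591 = 1.79 / 591 = 0.003029.
Darcy flux q = K · i = 1360 × 0.003029 = 4.119 m/day.
Seepage velocity v = q / n_e = 4.119 / 0.21 = 19.61 m/day.
Travel time t = L / v = 591 / 19.61 = 30.13 days.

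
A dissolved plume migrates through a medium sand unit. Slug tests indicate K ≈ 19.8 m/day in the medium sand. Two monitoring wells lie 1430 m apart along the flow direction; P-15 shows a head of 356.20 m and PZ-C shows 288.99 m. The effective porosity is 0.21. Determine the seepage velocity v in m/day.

4.43

Hydraulic gradient i = (356.20 − 288.99) / 1430 = 67.21 / 1430 = 0.04700.
Darcy flux q = K · i = 19.80 × 0.04700 = 0.9306 m/day.
Seepage velocity v = q / n_e = 0.9306 / 0.21 = 4.431 m/day.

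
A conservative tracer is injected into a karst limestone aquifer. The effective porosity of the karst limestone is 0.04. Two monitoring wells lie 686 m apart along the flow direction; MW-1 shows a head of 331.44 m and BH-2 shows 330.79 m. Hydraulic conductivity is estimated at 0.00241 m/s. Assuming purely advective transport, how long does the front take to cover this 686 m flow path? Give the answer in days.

139

Convert K: 0.00241 m/s × 86400 = 208.2 m/day.
Hydraulic gradient i = (331.44 − 330.79) / 686 = 0.65 / 686 = 0.0009475.
Darcy flux q = K · i = 208.2 × 0.0009475 = 0.1973 m/day.
Seepage velocity v = q / n_e = 0.1973 / 0.04 = 4.932 m/day.
Travel time t = L / v = 686 / 4.932 = 139.1 days.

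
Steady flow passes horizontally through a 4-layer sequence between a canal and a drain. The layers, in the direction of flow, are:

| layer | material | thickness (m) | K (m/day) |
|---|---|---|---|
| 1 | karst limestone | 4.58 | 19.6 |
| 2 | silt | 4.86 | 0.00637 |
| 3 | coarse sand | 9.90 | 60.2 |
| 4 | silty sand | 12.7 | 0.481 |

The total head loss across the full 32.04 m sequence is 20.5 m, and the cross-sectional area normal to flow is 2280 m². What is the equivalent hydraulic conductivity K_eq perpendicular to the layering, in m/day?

Flow is perpendicular to layering, so the layers act in series and the equivalent K is the thickness-weighted harmonic mean.
Total thickness L = 4.58 + 4.86 + 9.90 + 12.7 = 32.04 m.
Σ(b_i/K_i) = 4.58/19.6 + 4.86/0.00637 + 9.90/60.2 + 12.7/0.481 = 789.8 d.
K_eq = L / Σ(b_i/K_i) = 32.04 / 789.8 = 0.04057 m/day.

0.0406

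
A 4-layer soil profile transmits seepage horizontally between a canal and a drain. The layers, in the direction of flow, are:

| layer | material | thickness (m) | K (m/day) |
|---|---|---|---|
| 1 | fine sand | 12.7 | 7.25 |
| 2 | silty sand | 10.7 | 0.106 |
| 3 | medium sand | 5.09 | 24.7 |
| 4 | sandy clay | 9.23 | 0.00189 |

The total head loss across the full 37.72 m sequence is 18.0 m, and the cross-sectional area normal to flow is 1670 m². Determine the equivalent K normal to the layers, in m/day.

Flow is perpendicular to layering, so the layers act in series and the equivalent K is the thickness-weighted harmonic mean.
Total thickness L = 12.7 + 10.7 + 5.09 + 9.23 = 37.72 m.
Σ(b_i/K_i) = 12.7/7.25 + 10.7/0.106 + 5.09/24.7 + 9.23/0.00189 = 4986 d.
K_eq = L / Σ(b_i/K_i) = 37.72 / 4986 = 0.007564 m/day.

0.00756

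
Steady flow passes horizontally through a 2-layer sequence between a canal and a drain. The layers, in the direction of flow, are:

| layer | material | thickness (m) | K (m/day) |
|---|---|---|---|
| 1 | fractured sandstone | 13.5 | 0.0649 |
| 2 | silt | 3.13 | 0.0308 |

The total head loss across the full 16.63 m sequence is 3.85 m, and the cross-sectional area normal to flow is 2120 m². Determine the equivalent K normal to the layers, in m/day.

Flow is perpendicular to layering, so the layers act in series and the equivalent K is the thickness-weighted harmonic mean.
Total thickness L = 13.5 + 3.13 = 16.63 m.
Σ(b_i/K_i) = 13.5/0.0649 + 3.13/0.0308 = 309.6 d.
K_eq = L / Σ(b_i/K_i) = 16.63 / 309.6 = 0.05371 m/day.

0.0537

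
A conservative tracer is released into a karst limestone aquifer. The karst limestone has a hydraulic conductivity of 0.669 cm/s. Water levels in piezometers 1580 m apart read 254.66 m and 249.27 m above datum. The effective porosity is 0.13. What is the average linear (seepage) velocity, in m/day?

15.2

Convert K: 0.669 cm/s × 864 = 578.0 m/day.
Hydraulic gradient i = (254.66 − 249.27) / 1580 = 5.39 / 1580 = 0.003411.
Darcy flux q = K · i = 578.0 × 0.003411 = 1.972 m/day.
Seepage velocity v = q / n_e = 1.972 / 0.13 = 15.17 m/day.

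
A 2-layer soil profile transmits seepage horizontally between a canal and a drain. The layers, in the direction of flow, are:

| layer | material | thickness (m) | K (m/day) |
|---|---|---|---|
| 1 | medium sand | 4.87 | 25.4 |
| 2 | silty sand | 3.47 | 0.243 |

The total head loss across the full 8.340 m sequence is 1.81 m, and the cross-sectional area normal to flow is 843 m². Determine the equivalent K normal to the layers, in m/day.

Flow is perpendicular to layering, so the layers act in series and the equivalent K is the thickness-weighted harmonic mean.
Total thickness L = 4.87 + 3.47 = 8.340 m.
Σ(b_i/K_i) = 4.87/25.4 + 3.47/0.243 = 14.47 d.
K_eq = L / Σ(b_i/K_i) = 8.340 / 14.47 = 0.5763 m/day.

0.576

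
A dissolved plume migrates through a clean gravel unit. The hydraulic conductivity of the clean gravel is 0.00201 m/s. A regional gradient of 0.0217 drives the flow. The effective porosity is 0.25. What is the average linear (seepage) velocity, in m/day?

15.1

Convert K: 0.00201 m/s × 86400 = 173.7 m/day.
Hydraulic gradient i = 0.0217.
Darcy flux q = K · i = 173.7 × 0.02170 = 3.769 m/day.
Seepage velocity v = q / n_e = 3.769 / 0.25 = 15.07 m/day.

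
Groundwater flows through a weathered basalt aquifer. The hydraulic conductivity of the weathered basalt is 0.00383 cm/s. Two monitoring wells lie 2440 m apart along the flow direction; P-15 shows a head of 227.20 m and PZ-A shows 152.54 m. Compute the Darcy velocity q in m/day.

Convert K: 0.00383 cm/s × 864 = 3.309 m/day.
Hydraulic gradient i = (227.20 − 152.54) / 2440 = 74.66 / 2440 = 0.03060.
Specific discharge q = K · i = 3.309 × 0.03060 = 0.1013 m/day.

0.101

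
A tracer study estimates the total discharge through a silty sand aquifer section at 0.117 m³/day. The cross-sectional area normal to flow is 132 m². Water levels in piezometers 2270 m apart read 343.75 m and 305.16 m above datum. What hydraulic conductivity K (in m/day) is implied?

Hydraulic gradient i = (343.75 − 305.16) / 2270 = 38.59 / 2270 = 0.01700.
From Q = K·A·i, K = Q / (A·i) = 0.117 / (132.0 × 0.01700) = 0.05214 m/day.

0.0521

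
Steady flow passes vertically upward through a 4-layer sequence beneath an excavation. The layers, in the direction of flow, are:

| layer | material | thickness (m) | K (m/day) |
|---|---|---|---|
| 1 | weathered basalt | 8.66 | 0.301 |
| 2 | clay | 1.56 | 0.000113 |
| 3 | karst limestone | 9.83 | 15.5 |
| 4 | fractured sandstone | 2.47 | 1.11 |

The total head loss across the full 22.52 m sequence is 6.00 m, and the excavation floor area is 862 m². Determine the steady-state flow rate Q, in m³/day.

0.374

Flow is perpendicular to layering, so the layers act in series and the equivalent K is the thickness-weighted harmonic mean.
Total thickness L = 8.66 + 1.56 + 9.83 + 2.47 = 22.52 m.
Σ(b_i/K_i) = 8.66/0.301 + 1.56/0.000113 + 9.83/15.5 + 2.47/1.11 = 13837 d.
K_eq = L / Σ(b_i/K_i) = 22.52 / 13837 = 0.001628 m/day.
Q = K_eq · A · (Δh/L) = 0.001628 × 862 × (6.00/22.52) = 0.3738 m³/day.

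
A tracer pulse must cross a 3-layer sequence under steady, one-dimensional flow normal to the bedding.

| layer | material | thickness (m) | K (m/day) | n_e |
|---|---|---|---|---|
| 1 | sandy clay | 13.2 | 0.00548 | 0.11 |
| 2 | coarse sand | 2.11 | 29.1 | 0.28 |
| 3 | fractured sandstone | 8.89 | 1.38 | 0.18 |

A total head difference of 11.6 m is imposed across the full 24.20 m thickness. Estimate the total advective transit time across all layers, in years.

With flow normal to the layers, continuity requires the same specific discharge q through every layer.
Σ(b_i/K_i) = 13.2/0.00548 + 2.11/29.1 + 8.89/1.38 = 2415 d.
q = Δh / Σ(b_i/K_i) = 11.6 / 2415 = 0.004803 m/day.
In each layer the seepage velocity is v_i = q/n_i, so the layer transit time is t_i = b_i·n_i / q:
  layer 1 (sandy clay): t_1 = 13.2 × 0.11 / 0.004803 = 302.3 d
  layer 2 (coarse sand): t_2 = 2.11 × 0.28 / 0.004803 = 123.0 d
  layer 3 (fractured sandstone): t_3 = 8.89 × 0.18 / 0.004803 = 333.2 d
Total t = Σ t_i = 758.5 days = 2.077 years.

2.08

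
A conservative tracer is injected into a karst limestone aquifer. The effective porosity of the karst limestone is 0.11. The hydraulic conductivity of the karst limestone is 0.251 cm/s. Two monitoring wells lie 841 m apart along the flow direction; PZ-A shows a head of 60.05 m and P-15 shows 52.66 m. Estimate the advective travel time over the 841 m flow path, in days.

48.5

Convert K: 0.251 cm/s × 864 = 216.9 m/day.
Hydraulic gradient i = (60.05 − 52.66) / 841 = 7.39 / 841 = 0.008787.
Darcy flux q = K · i = 216.9 × 0.008787 = 1.906 m/day.
Seepage velocity v = q / n_e = 1.906 / 0.11 = 17.32 m/day.
Travel time t = L / v = 841 / 17.32 = 48.55 days.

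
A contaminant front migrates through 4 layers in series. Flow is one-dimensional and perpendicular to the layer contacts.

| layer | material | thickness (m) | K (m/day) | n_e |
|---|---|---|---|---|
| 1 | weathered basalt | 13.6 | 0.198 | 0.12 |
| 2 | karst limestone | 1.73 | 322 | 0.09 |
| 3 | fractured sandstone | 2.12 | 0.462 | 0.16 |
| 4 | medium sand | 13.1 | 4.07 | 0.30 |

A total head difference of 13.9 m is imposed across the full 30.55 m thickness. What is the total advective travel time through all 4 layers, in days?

With flow normal to the layers, continuity requires the same specific discharge q through every layer.
Σ(b_i/K_i) = 13.6/0.198 + 1.73/322 + 2.12/0.462 + 13.1/4.07 = 76.50 d.
q = Δh / Σ(b_i/K_i) = 13.9 / 76.50 = 0.1817 m/day.
In each layer the seepage velocity is v_i = q/n_i, so the layer transit time is t_i = b_i·n_i / q:
  layer 1 (weathered basalt): t_1 = 13.6 × 0.12 / 0.1817 = 8.982 d
  layer 2 (karst limestone): t_2 = 1.73 × 0.09 / 0.1817 = 0.8569 d
  layer 3 (fractured sandstone): t_3 = 2.12 × 0.16 / 0.1817 = 1.867 d
  layer 4 (medium sand): t_4 = 13.1 × 0.30 / 0.1817 = 21.63 d
Total t = Σ t_i = 33.33 days.

33.3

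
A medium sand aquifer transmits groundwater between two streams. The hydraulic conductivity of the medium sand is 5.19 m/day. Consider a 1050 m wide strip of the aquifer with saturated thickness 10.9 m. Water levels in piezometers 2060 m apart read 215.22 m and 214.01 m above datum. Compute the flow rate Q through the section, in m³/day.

34.9

Cross-sectional area A = 1050 × 10.9 = 11445 m².
Hydraulic gradient i = (215.22 − 214.01) / 2060 = 1.21 / 2060 = 0.0005874.
Darcy's law: Q = K · A · i = 5.190 × 11445 × 0.0005874 = 34.89 m³/day.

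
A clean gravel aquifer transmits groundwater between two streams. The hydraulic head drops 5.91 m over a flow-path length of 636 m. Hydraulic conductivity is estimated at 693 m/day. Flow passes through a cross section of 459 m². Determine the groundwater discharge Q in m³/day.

Hydraulic gradient i = Δh / L = 5.91 / 636 = 0.009292.
Darcy's law: Q = K · A · i = 693.0 × 459.0 × 0.009292 = 2956 m³/day.

2960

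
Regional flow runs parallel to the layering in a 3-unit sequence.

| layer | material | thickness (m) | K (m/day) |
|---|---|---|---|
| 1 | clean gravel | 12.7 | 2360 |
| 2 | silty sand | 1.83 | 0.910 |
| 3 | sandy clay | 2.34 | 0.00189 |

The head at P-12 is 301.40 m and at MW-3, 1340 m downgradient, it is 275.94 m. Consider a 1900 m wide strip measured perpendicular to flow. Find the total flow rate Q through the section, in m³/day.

Flow is parallel to layering, so each bed carries its own Darcy discharge and the transmissivities add.
Σ(K_i·b_i) = 2360×12.7 + 0.910×1.83 + 0.00189×2.34 = 29974 m²/day.
Hydraulic gradient i = (301.40 − 275.94) / 1340 = 25.46 / 1340 = 0.01900.
Q = Σ(K_i·b_i) · W · i = 29974 × 1900 × 0.01900 = 1.082e+06 m³/day.

1.08e+06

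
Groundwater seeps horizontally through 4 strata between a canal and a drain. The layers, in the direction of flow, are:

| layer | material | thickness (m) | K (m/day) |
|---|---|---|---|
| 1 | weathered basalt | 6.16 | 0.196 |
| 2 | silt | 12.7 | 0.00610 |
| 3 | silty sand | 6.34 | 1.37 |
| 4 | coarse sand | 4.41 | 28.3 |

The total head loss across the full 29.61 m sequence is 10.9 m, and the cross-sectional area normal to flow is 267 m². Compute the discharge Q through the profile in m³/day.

Flow is perpendicular to layering, so the layers act in series and the equivalent K is the thickness-weighted harmonic mean.
Total thickness L = 6.16 + 12.7 + 6.34 + 4.41 = 29.61 m.
Σ(b_i/K_i) = 6.16/0.196 + 12.7/0.00610 + 6.34/1.37 + 4.41/28.3 = 2118 d.
K_eq = L / Σ(b_i/K_i) = 29.61 / 2118 = 0.01398 m/day.
Q = K_eq · A · (Δh/L) = 0.01398 × 267 × (10.9/29.61) = 1.374 m³/day.

1.37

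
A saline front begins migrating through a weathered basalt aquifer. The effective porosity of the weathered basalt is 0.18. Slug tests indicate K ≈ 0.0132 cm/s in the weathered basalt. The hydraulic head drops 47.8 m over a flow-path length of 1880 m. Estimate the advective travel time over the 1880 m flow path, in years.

Convert K: 0.0132 cm/s × 864 = 11.40 m/day.
Hydraulic gradient i = Δh / L = 47.8 / 1880 = 0.02543.
Darcy flux q = K · i = 11.40 × 0.02543 = 0.2900 m/day.
Seepage velocity v = q / n_e = 0.2900 / 0.18 = 1.611 m/day.
Travel time t = L / v = 1880 / 1.611 = 1167 days = 3.195 years.

3.20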